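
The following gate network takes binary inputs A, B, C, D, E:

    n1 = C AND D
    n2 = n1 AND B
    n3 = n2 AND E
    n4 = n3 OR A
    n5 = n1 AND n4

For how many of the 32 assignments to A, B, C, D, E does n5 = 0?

n5 = n1 AND n4 must be 0, so at least one of n1, n4 is 0.
Enumerating the 32 input combinations, 27 give n5 = 0 and 5 give n5 = 1.

27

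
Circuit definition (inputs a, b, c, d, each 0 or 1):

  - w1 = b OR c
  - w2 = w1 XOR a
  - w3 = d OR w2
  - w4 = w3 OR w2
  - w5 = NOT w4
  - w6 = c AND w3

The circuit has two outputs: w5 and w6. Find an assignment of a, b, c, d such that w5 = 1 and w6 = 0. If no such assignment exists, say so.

Check with a=0 b=0 c=0 d=0:
w1 = b OR c = 0 OR 0 = 0
w2 = w1 XOR a = 0 XOR 0 = 0
w3 = d OR w2 = 0 OR 0 = 0
w4 = w3 OR w2 = 0 OR 0 = 0
w5 = NOT w4 = NOT 0 = 1
w6 = c AND w3 = 0 AND 0 = 0
So w5 = 1 and w6 = 0.

a=0 b=0 c=0 d=0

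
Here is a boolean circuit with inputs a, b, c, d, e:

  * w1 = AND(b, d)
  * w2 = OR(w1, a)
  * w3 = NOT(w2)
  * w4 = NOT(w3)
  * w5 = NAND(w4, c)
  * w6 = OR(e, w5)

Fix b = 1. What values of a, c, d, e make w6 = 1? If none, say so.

a=1, c=0, d=0, e=1

Check with b = 1 and a=1, c=0, d=0, e=1:
w1 = AND(b, d) = AND(1, 0) = 0
w2 = OR(w1, a) = OR(0, 1) = 1
w3 = NOT(w2) = NOT 1 = 0
w4 = NOT(w3) = NOT 0 = 1
w5 = NAND(w4, c) = NAND(1, 0) = 1
w6 = OR(e, w5) = OR(1, 1) = 1
So w6 = 1.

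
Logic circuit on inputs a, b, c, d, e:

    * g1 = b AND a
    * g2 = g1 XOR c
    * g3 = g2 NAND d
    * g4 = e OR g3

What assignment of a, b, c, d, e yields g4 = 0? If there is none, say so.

g4 = e OR g3 must be 0, so both e = 0 and g3 = 0.
g3 = g2 NAND d must be 0, so both g2 = 1 and d = 1.
g2 = g1 XOR c must be 1, so g1 and c differ.
Check with a=0 b=1 c=1 d=1 e=0:
g1 = b AND a = 1 AND 0 = 0
g2 = g1 XOR c = 0 XOR 1 = 1
g3 = g2 NAND d = 1 NAND 1 = 0
g4 = e OR g3 = 0 OR 0 = 0
So g4 = 0 as required.

a=0 b=1 c=1 d=1 e=0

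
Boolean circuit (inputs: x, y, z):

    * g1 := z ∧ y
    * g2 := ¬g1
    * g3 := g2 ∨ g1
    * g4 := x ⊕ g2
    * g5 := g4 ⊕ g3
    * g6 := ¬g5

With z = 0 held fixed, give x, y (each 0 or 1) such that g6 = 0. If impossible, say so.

Check with z = 0 and x=1, y=0:
g1 = z ∧ y = 0 ∧ 0 = 0
g2 = ¬g1 = ¬0 = 1
g3 = g2 ∨ g1 = 1 ∨ 0 = 1
g4 = x ⊕ g2 = 1 ⊕ 1 = 0
g5 = g4 ⊕ g3 = 0 ⊕ 1 = 1
g6 = ¬g5 = ¬1 = 0
So g6 = 0.

x=1 y=0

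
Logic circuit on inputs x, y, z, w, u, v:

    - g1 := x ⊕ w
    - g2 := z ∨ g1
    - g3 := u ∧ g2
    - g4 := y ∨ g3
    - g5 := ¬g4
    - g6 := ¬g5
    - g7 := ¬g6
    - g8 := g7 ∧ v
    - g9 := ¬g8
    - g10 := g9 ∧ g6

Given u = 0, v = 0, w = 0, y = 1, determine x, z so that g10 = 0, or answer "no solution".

With u = 0, v = 0, w = 0, y = 1 fixed, none of the 4 settings of x, z give g10 = 0.
For example, with x=1, z=1:
g1 = x ⊕ w = 1 ⊕ 0 = 1
g2 = z ∨ g1 = 1 ∨ 1 = 1
g3 = u ∧ g2 = 0 ∧ 1 = 0
g4 = y ∨ g3 = 1 ∨ 0 = 1
g5 = ¬g4 = ¬1 = 0
g6 = ¬g5 = ¬0 = 1
g7 = ¬g6 = ¬1 = 0
g8 = g7 ∧ v = 0 ∧ 0 = 0
g9 = ¬g8 = ¬0 = 1
g10 = g9 ∧ g6 = 1 ∧ 1 = 1
giving g10 = 1 ≠ 0.

no solution exists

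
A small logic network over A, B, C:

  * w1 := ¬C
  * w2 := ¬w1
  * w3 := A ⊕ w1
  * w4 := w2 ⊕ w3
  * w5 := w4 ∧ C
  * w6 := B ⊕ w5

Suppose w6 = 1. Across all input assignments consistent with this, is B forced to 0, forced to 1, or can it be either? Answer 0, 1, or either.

Both values of B occur among assignments with w6 = 1:
  B=0: A=0, B=0, C=1
  B=1: A=0, B=1, C=0

either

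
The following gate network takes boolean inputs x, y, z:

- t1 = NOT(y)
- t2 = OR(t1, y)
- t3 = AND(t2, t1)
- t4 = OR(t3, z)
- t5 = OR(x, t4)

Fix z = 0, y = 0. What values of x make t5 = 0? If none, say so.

With z = 0, y = 0 fixed, none of the 2 settings of x give t5 = 0.
For example, with x=0:
t1 = NOT(y) = NOT 0 = 1
t2 = OR(t1, y) = OR(1, 0) = 1
t3 = AND(t2, t1) = AND(1, 1) = 1
t4 = OR(t3, z) = OR(1, 0) = 1
t5 = OR(x, t4) = OR(0, 1) = 1
giving t5 = 1 ≠ 0.

no solution exists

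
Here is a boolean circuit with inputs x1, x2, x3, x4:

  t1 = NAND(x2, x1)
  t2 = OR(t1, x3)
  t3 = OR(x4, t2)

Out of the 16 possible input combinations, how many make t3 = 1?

15

t3 = OR(x4, t2) must be 1, so at least one of x4, t2 is 1.
Enumerating the 16 input combinations, 15 give t3 = 1 and 1 give t3 = 0.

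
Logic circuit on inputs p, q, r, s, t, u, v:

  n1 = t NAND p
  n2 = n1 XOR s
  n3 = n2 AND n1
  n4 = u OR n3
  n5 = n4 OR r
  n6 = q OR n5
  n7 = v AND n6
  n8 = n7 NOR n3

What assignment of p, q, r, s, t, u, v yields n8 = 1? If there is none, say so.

n8 = n7 NOR n3 must be 1, so both n7 = 0 and n3 = 0.
n7 = v AND n6 must be 0, so at least one of v, n6 is 0.
n3 = n2 AND n1 must be 0, so at least one of n2, n1 is 0.
Check with p=0 q=0 r=1 s=1 t=0 u=0 v=0:
n1 = t NAND p = 0 NAND 0 = 1
n2 = n1 XOR s = 1 XOR 1 = 0
n3 = n2 AND n1 = 0 AND 1 = 0
n4 = u OR n3 = 0 OR 0 = 0
n5 = n4 OR r = 0 OR 1 = 1
n6 = q OR n5 = 0 OR 1 = 1
n7 = v AND n6 = 0 AND 1 = 0
n8 = n7 NOR n3 = 0 NOR 0 = 1
So n8 = 1 as required.

p=0 q=0 r=1 s=1 t=0 u=0 v=0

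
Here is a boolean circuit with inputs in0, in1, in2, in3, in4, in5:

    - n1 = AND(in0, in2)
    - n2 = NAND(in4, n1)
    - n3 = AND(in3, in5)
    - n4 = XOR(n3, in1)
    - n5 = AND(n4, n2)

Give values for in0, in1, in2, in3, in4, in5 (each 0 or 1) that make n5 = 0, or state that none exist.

in0=0, in1=1, in2=0, in3=1, in4=1, in5=1

n5 = AND(n4, n2) must be 0, so at least one of n4, n2 is 0.
Check with in0=0, in1=1, in2=0, in3=1, in4=1, in5=1:
n1 = AND(in0, in2) = AND(0, 0) = 0
n2 = NAND(in4, n1) = NAND(1, 0) = 1
n3 = AND(in3, in5) = AND(1, 1) = 1
n4 = XOR(n3, in1) = XOR(1, 1) = 0
n5 = AND(n4, n2) = AND(0, 1) = 0
So n5 = 0 as required.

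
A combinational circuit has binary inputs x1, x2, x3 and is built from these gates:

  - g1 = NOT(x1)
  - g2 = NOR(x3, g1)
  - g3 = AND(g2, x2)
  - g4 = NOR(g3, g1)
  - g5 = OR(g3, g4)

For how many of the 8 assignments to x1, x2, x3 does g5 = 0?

g5 = OR(g3, g4) must be 0, so both g3 = 0 and g4 = 0.
Satisfying assignments:
  x1=0, x2=0, x3=0
  x1=0, x2=0, x3=1
  x1=0, x2=1, x3=0
  x1=0, x2=1, x3=1

4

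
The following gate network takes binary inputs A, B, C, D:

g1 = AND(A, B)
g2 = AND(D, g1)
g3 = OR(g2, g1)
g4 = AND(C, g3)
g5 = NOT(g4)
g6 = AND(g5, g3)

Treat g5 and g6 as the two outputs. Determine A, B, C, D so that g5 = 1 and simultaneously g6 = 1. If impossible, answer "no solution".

A=1, B=1, C=0, D=0

Check with A=1, B=1, C=0, D=0:
g1 = AND(A, B) = AND(1, 1) = 1
g2 = AND(D, g1) = AND(0, 1) = 0
g3 = OR(g2, g1) = OR(0, 1) = 1
g4 = AND(C, g3) = AND(0, 1) = 0
g5 = NOT(g4) = NOT 0 = 1
g6 = AND(g5, g3) = AND(1, 1) = 1
So g5 = 1 and g6 = 1.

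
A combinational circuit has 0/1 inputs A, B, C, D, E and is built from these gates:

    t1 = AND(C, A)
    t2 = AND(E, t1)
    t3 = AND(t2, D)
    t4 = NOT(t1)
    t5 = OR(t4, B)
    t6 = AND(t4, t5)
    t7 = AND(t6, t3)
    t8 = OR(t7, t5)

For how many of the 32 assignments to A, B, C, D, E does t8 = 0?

t8 = OR(t7, t5) must be 0, so both t7 = 0 and t5 = 0.
t7 = AND(t6, t3) must be 0, so at least one of t6, t3 is 0.
Satisfying assignments:
  A=1, B=0, C=1, D=0, E=0
  A=1, B=0, C=1, D=0, E=1
  A=1, B=0, C=1, D=1, E=0
  A=1, B=0, C=1, D=1, E=1

4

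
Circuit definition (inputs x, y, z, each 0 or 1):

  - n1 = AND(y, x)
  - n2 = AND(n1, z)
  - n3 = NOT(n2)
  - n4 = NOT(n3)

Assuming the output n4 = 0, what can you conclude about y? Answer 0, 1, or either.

either

Both values of y occur among assignments with n4 = 0:
  y=0: x=0, y=0, z=0
  y=1: x=0, y=1, z=0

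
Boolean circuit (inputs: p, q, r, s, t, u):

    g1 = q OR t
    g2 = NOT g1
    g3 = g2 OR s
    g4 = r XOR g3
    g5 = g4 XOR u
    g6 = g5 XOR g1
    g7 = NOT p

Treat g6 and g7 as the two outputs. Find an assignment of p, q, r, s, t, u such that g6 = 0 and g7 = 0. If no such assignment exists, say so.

p=1, q=1, r=1, s=0, t=1, u=0

Check with p=1, q=1, r=1, s=0, t=1, u=0:
g1 = q OR t = 1 OR 1 = 1
g2 = NOT g1 = NOT 1 = 0
g3 = g2 OR s = 0 OR 0 = 0
g4 = r XOR g3 = 1 XOR 0 = 1
g5 = g4 XOR u = 1 XOR 0 = 1
g6 = g5 XOR g1 = 1 XOR 1 = 0
g7 = NOT p = NOT 1 = 0
So g6 = 0 and g7 = 0.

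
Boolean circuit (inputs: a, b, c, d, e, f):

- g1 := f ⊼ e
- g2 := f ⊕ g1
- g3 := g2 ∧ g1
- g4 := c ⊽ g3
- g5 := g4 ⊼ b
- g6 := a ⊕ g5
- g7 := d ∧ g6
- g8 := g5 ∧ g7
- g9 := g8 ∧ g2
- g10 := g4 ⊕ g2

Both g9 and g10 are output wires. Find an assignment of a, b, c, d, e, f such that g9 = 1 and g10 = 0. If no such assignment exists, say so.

Check with a=0, b=0, c=0, d=1, e=1, f=1:
g1 = f ⊼ e = 1 ⊼ 1 = 0
g2 = f ⊕ g1 = 1 ⊕ 0 = 1
g3 = g2 ∧ g1 = 1 ∧ 0 = 0
g4 = c ⊽ g3 = 0 ⊽ 0 = 1
g5 = g4 ⊼ b = 1 ⊼ 0 = 1
g6 = a ⊕ g5 = 0 ⊕ 1 = 1
g7 = d ∧ g6 = 1 ∧ 1 = 1
g8 = g5 ∧ g7 = 1 ∧ 1 = 1
g9 = g8 ∧ g2 = 1 ∧ 1 = 1
g10 = g4 ⊕ g2 = 1 ⊕ 1 = 0
So g9 = 1 and g10 = 0.

a=0, b=0, c=0, d=1, e=1, f=1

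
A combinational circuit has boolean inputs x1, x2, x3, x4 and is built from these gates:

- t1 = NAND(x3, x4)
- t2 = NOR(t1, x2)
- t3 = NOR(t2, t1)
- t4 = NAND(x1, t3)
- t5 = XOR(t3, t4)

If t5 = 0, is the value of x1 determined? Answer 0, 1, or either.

t5 = XOR(t3, t4) must be 0, so t3 and t4 are equal.
Every assignment with t5 = 0 has x1 = 0; there are 1 such assignment(s).
  x1=0, x2=1, x3=1, x4=1

0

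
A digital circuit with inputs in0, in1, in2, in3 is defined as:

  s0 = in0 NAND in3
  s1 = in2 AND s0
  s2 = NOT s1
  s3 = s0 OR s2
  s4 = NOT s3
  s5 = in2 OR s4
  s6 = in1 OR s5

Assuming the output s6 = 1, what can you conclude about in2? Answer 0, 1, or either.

Both values of in2 occur among assignments with s6 = 1:
  in2=0: in0=0, in1=1, in2=0, in3=0
  in2=1: in0=0, in1=0, in2=1, in3=0

either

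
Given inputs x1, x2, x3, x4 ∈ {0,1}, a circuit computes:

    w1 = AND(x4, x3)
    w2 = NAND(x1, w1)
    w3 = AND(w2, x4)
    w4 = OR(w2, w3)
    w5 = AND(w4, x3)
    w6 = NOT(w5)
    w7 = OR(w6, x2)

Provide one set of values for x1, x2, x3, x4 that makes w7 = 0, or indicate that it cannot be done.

w7 = OR(w6, x2) must be 0, so both w6 = 0 and x2 = 0.
Check with x1=1, x2=0, x3=1, x4=0:
w1 = AND(x4, x3) = AND(0, 1) = 0
w2 = NAND(x1, w1) = NAND(1, 0) = 1
w3 = AND(w2, x4) = AND(1, 0) = 0
w4 = OR(w2, w3) = OR(1, 0) = 1
w5 = AND(w4, x3) = AND(1, 1) = 1
w6 = NOT(w5) = NOT 1 = 0
w7 = OR(w6, x2) = OR(0, 0) = 0
So w7 = 0 as required.

x1=1, x2=0, x3=1, x4=0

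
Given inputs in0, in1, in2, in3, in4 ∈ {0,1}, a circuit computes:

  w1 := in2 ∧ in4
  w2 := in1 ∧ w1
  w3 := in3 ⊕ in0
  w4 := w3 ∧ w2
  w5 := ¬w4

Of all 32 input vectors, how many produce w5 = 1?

w5 = ¬w4 must be 1, so w4 = 0.
w4 = w3 ∧ w2 must be 0, so at least one of w3, w2 is 0.
Enumerating the 32 input combinations, 30 give w5 = 1 and 2 give w5 = 0.

30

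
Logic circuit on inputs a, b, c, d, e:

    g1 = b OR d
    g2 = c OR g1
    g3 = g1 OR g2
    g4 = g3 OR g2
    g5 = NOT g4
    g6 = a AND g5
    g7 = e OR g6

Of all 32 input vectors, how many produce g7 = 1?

g7 = e OR g6 must be 1, so at least one of e, g6 is 1.
Enumerating the 32 input combinations, 17 give g7 = 1 and 15 give g7 = 0.

17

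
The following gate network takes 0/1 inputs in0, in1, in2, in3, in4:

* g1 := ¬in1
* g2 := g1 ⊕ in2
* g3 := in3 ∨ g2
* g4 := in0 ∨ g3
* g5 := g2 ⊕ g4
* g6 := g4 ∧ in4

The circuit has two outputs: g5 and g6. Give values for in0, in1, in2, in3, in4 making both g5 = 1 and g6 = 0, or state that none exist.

in0=1, in1=1, in2=0, in3=0, in4=0

Check with in0=1, in1=1, in2=0, in3=0, in4=0:
g1 = ¬in1 = ¬1 = 0
g2 = g1 ⊕ in2 = 0 ⊕ 0 = 0
g3 = in3 ∨ g2 = 0 ∨ 0 = 0
g4 = in0 ∨ g3 = 1 ∨ 0 = 1
g5 = g2 ⊕ g4 = 0 ⊕ 1 = 1
g6 = g4 ∧ in4 = 1 ∧ 0 = 0
So g5 = 1 and g6 = 0.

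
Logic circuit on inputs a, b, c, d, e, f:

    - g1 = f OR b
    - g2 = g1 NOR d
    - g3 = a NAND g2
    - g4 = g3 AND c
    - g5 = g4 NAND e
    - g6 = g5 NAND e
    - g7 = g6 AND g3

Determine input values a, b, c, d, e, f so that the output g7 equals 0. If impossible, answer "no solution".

g7 = g6 AND g3 must be 0, so at least one of g6, g3 is 0.
Check with a=1, b=0, c=0, d=1, e=1, f=1:
g1 = f OR b = 1 OR 0 = 1
g2 = g1 NOR d = 1 NOR 1 = 0
g3 = a NAND g2 = 1 NAND 0 = 1
g4 = g3 AND c = 1 AND 0 = 0
g5 = g4 NAND e = 0 NAND 1 = 1
g6 = g5 NAND e = 1 NAND 1 = 0
g7 = g6 AND g3 = 0 AND 1 = 0
So g7 = 0 as required.

a=1, b=0, c=0, d=1, e=1, f=1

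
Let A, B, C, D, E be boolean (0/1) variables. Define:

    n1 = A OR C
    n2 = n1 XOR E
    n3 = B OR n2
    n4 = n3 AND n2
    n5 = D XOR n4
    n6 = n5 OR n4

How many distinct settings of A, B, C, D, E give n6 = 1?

24

n6 = n5 OR n4 must be 1, so at least one of n5, n4 is 1.
Enumerating the 32 input combinations, 24 give n6 = 1 and 8 give n6 = 0.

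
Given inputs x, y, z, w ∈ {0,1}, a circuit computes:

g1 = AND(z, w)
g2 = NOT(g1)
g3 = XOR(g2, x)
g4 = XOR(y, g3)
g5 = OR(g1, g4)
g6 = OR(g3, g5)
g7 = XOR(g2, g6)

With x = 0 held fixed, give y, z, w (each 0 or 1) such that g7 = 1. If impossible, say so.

Check with x = 0 and y=1, z=1, w=1:
g1 = AND(z, w) = AND(1, 1) = 1
g2 = NOT(g1) = NOT 1 = 0
g3 = XOR(g2, x) = XOR(0, 0) = 0
g4 = XOR(y, g3) = XOR(1, 0) = 1
g5 = OR(g1, g4) = OR(1, 1) = 1
g6 = OR(g3, g5) = OR(0, 1) = 1
g7 = XOR(g2, g6) = XOR(0, 1) = 1
So g7 = 1.

y=1, z=1, w=1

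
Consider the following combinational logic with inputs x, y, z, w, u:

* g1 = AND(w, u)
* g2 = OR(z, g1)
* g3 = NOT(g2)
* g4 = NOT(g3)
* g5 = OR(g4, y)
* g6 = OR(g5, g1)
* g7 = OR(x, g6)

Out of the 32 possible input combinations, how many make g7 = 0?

3

g7 = OR(x, g6) must be 0, so both x = 0 and g6 = 0.
g6 = OR(g5, g1) must be 0, so both g5 = 0 and g1 = 0.
g5 = OR(g4, y) must be 0, so both g4 = 0 and y = 0.
Enumerating the 32 input combinations, 3 give g7 = 0 and 29 give g7 = 1.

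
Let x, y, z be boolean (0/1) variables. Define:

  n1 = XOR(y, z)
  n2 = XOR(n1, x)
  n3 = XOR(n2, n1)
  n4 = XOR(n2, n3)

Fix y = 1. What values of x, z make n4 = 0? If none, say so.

n4 = XOR(n2, n3) must be 0, so n2 and n3 are equal.
Check with y = 1 and x=1, z=1:
n1 = XOR(y, z) = XOR(1, 1) = 0
n2 = XOR(n1, x) = XOR(0, 1) = 1
n3 = XOR(n2, n1) = XOR(1, 0) = 1
n4 = XOR(n2, n3) = XOR(1, 1) = 0
So n4 = 0.

x=1, z=1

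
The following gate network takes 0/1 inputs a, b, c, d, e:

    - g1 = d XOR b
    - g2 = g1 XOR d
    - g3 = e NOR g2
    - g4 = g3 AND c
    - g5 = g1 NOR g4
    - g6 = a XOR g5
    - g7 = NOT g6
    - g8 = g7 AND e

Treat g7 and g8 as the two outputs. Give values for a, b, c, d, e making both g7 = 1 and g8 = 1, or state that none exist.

a=0, b=0, c=1, d=1, e=1

Check with a=0, b=0, c=1, d=1, e=1:
g1 = d XOR b = 1 XOR 0 = 1
g2 = g1 XOR d = 1 XOR 1 = 0
g3 = e NOR g2 = 1 NOR 0 = 0
g4 = g3 AND c = 0 AND 1 = 0
g5 = g1 NOR g4 = 1 NOR 0 = 0
g6 = a XOR g5 = 0 XOR 0 = 0
g7 = NOT g6 = NOT 0 = 1
g8 = g7 AND e = 1 AND 1 = 1
So g7 = 1 and g8 = 1.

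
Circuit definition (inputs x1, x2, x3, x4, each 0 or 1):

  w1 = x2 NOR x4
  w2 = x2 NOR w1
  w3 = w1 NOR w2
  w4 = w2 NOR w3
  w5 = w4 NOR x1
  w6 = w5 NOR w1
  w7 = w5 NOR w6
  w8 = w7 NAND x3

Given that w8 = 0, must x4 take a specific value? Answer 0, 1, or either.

0

w8 = w7 NAND x3 must be 0, so both w7 = 1 and x3 = 1.
Every assignment with w8 = 0 has x4 = 0; there are 2 such assignment(s).
  x1=0, x2=0, x3=1, x4=0
  x1=1, x2=0, x3=1, x4=0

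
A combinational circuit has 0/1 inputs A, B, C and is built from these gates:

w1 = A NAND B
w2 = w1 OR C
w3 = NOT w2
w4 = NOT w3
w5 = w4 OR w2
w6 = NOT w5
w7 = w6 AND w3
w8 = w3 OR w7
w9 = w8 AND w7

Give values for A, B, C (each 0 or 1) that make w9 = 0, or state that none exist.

w9 = w8 AND w7 must be 0, so at least one of w8, w7 is 0.
Check with A=0, B=1, C=0:
w1 = A NAND B = 0 NAND 1 = 1
w2 = w1 OR C = 1 OR 0 = 1
w3 = NOT w2 = NOT 1 = 0
w4 = NOT w3 = NOT 0 = 1
w5 = w4 OR w2 = 1 OR 1 = 1
w6 = NOT w5 = NOT 1 = 0
w7 = w6 AND w3 = 0 AND 0 = 0
w8 = w3 OR w7 = 0 OR 0 = 0
w9 = w8 AND w7 = 0 AND 0 = 0
So w9 = 0 as required.

A=0, B=1, C=0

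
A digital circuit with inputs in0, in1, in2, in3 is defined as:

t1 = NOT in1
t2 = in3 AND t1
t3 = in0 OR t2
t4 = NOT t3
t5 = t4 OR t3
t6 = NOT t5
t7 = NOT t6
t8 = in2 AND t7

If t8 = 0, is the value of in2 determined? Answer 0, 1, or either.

0

t8 = in2 AND t7 must be 0, so at least one of in2, t7 is 0.
Every assignment with t8 = 0 has in2 = 0; there are 8 such assignment(s).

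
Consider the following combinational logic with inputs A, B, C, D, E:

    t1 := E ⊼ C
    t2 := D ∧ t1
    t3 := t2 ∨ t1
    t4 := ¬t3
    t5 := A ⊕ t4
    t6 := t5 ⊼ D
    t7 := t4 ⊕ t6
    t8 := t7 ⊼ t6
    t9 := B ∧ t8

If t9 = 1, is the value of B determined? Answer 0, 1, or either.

1

t9 = B ∧ t8 must be 1, so both B = 1 and t8 = 1.
t8 = t7 ⊼ t6 must be 1, so at least one of t7, t6 is 0.
Every assignment with t9 = 1 has B = 1; there are 7 such assignment(s).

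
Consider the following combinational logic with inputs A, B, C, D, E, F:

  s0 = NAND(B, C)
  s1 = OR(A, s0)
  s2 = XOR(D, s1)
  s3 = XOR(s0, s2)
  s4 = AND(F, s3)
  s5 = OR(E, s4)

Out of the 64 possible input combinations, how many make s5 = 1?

40

s5 = OR(E, s4) must be 1, so at least one of E, s4 is 1.
Enumerating the 64 input combinations, 40 give s5 = 1 and 24 give s5 = 0.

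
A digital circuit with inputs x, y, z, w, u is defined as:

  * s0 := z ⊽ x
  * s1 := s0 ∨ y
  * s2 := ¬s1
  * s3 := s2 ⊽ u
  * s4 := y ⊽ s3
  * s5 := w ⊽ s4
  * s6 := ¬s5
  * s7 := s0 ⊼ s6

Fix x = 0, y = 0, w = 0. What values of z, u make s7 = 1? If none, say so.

Check with x = 0, y = 0, w = 0 and z=1, u=1:
s0 = z ⊽ x = 1 ⊽ 0 = 0
s1 = s0 ∨ y = 0 ∨ 0 = 0
s2 = ¬s1 = ¬0 = 1
s3 = s2 ⊽ u = 1 ⊽ 1 = 0
s4 = y ⊽ s3 = 0 ⊽ 0 = 1
s5 = w ⊽ s4 = 0 ⊽ 1 = 0
s6 = ¬s5 = ¬0 = 1
s7 = s0 ⊼ s6 = 0 ⊼ 1 = 1
So s7 = 1.

z=1, u=1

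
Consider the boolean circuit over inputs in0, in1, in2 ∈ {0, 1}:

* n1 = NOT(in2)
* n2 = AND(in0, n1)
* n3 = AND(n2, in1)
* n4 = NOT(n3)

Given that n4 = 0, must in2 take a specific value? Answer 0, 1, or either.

n4 = NOT(n3) must be 0, so n3 = 1.
n3 = AND(n2, in1) must be 1, so both n2 = 1 and in1 = 1.
n2 = AND(in0, n1) must be 1, so both in0 = 1 and n1 = 1.
Every assignment with n4 = 0 has in2 = 0; there are 1 such assignment(s).
  in0=1, in1=1, in2=0

0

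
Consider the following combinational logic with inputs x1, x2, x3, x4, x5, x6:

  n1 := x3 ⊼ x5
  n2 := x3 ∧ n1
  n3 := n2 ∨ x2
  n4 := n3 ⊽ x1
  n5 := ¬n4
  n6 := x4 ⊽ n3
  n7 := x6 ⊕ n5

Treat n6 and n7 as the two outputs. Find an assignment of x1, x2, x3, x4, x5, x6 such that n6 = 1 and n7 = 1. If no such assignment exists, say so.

x1=1, x2=0, x3=0, x4=0, x5=1, x6=0

Check with x1=1, x2=0, x3=0, x4=0, x5=1, x6=0:
n1 = x3 ⊼ x5 = 0 ⊼ 1 = 1
n2 = x3 ∧ n1 = 0 ∧ 1 = 0
n3 = n2 ∨ x2 = 0 ∨ 0 = 0
n4 = n3 ⊽ x1 = 0 ⊽ 1 = 0
n5 = ¬n4 = ¬0 = 1
n6 = x4 ⊽ n3 = 0 ⊽ 0 = 1
n7 = x6 ⊕ n5 = 0 ⊕ 1 = 1
So n6 = 1 and n7 = 1.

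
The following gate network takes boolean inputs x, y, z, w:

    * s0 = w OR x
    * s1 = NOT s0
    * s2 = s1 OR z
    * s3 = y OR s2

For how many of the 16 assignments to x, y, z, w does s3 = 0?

3

s3 = y OR s2 must be 0, so both y = 0 and s2 = 0.
s2 = s1 OR z must be 0, so both s1 = 0 and z = 0.
s1 = NOT s0 must be 0, so s0 = 1.
Satisfying assignments:
  x=0, y=0, z=0, w=1
  x=1, y=0, z=0, w=0
  x=1, y=0, z=0, w=1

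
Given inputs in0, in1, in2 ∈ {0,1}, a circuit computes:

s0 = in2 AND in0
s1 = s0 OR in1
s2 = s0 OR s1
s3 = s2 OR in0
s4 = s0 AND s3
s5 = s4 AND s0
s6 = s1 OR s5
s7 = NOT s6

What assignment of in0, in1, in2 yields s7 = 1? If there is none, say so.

in0=0, in1=0, in2=1

s7 = NOT s6 must be 1, so s6 = 0.
s6 = s1 OR s5 must be 0, so both s1 = 0 and s5 = 0.
s1 = s0 OR in1 must be 0, so both s0 = 0 and in1 = 0.
Check with in0=0, in1=0, in2=1:
s0 = in2 AND in0 = 1 AND 0 = 0
s1 = s0 OR in1 = 0 OR 0 = 0
s2 = s0 OR s1 = 0 OR 0 = 0
s3 = s2 OR in0 = 0 OR 0 = 0
s4 = s0 AND s3 = 0 AND 0 = 0
s5 = s4 AND s0 = 0 AND 0 = 0
s6 = s1 OR s5 = 0 OR 0 = 0
s7 = NOT s6 = NOT 0 = 1
So s7 = 1 as required.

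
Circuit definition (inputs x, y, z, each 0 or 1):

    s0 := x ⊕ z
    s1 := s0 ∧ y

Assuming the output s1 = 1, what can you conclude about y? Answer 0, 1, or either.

s1 = s0 ∧ y must be 1, so both s0 = 1 and y = 1.
Every assignment with s1 = 1 has y = 1; there are 2 such assignment(s).
  x=0, y=1, z=1
  x=1, y=1, z=0

1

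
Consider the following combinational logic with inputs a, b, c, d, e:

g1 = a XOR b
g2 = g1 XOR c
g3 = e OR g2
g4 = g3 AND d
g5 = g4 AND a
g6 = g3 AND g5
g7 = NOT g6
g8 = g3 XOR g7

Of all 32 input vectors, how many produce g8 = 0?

g8 = g3 XOR g7 must be 0, so g3 and g7 are equal.
Enumerating the 32 input combinations, 18 give g8 = 0 and 14 give g8 = 1.

18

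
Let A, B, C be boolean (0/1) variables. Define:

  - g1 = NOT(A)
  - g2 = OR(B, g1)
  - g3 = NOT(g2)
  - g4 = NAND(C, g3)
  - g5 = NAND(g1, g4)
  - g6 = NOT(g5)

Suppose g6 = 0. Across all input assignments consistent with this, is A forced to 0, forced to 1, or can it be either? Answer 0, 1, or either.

1

g6 = NOT(g5) must be 0, so g5 = 1.
g5 = NAND(g1, g4) must be 1, so at least one of g1, g4 is 0.
Every assignment with g6 = 0 has A = 1; there are 4 such assignment(s).
  A=1, B=0, C=0
  A=1, B=0, C=1
  A=1, B=1, C=0
  A=1, B=1, C=1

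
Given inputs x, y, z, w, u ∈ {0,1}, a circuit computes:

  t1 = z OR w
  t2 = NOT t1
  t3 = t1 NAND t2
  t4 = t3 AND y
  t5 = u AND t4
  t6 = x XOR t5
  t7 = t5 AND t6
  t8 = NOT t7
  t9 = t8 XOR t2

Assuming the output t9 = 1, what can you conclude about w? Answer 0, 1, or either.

either

Both values of w occur among assignments with t9 = 1:
  w=0: x=0, y=0, z=1, w=0, u=0
  w=1: x=0, y=0, z=0, w=1, u=0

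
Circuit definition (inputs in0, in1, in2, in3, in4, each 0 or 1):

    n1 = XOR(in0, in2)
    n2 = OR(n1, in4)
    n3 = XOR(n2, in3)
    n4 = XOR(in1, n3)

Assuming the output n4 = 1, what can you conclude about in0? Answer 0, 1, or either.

either

Both values of in0 occur among assignments with n4 = 1:
  in0=0: in0=0, in1=0, in2=0, in3=0, in4=1
  in0=1: in0=1, in1=0, in2=0, in3=0, in4=0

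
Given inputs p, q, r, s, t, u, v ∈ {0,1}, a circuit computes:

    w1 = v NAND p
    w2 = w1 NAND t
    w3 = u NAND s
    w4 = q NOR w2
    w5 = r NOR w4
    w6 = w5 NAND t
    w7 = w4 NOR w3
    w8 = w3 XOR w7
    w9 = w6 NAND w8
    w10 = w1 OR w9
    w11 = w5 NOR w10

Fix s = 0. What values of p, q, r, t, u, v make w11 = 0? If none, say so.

p=0, q=1, r=0, t=0, u=0, v=0

w11 = w5 NOR w10 must be 0, so at least one of w5, w10 is 1.
Check with s = 0 and p=0, q=1, r=0, t=0, u=0, v=0:
w1 = v NAND p = 0 NAND 0 = 1
w2 = w1 NAND t = 1 NAND 0 = 1
w3 = u NAND s = 0 NAND 0 = 1
w4 = q NOR w2 = 1 NOR 1 = 0
w5 = r NOR w4 = 0 NOR 0 = 1
w6 = w5 NAND t = 1 NAND 0 = 1
w7 = w4 NOR w3 = 0 NOR 1 = 0
w8 = w3 XOR w7 = 1 XOR 0 = 1
w9 = w6 NAND w8 = 1 NAND 1 = 0
w10 = w1 OR w9 = 1 OR 0 = 1
w11 = w5 NOR w10 = 1 NOR 1 = 0
So w11 = 0.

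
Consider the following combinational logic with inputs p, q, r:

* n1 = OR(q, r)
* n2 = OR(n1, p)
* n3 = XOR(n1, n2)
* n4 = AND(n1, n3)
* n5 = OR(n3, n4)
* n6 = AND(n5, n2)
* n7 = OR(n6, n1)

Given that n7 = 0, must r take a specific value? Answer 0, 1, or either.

0

n7 = OR(n6, n1) must be 0, so both n6 = 0 and n1 = 0.
Every assignment with n7 = 0 has r = 0; there are 1 such assignment(s).
  p=0, q=0, r=0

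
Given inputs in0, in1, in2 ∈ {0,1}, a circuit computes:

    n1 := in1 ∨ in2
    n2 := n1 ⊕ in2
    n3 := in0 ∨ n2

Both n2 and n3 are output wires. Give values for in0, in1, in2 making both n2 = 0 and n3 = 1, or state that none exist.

in0=1, in1=0, in2=0

Check with in0=1, in1=0, in2=0:
n1 = in1 ∨ in2 = 0 ∨ 0 = 0
n2 = n1 ⊕ in2 = 0 ⊕ 0 = 0
n3 = in0 ∨ n2 = 1 ∨ 0 = 1
So n2 = 0 and n3 = 1.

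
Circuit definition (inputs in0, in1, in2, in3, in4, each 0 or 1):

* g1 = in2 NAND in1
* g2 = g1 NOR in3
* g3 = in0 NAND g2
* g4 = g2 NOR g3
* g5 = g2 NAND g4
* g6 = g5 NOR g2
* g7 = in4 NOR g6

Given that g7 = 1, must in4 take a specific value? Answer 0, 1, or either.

g7 = in4 NOR g6 must be 1, so both in4 = 0 and g6 = 0.
g6 = g5 NOR g2 must be 0, so at least one of g5, g2 is 1.
Every assignment with g7 = 1 has in4 = 0; there are 16 such assignment(s).

0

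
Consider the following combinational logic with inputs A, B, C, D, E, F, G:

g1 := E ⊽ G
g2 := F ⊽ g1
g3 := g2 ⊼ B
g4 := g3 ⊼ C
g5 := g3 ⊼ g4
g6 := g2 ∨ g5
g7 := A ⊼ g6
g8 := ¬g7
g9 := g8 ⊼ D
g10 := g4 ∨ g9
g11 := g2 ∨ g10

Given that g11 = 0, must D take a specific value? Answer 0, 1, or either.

g11 = g2 ∨ g10 must be 0, so both g2 = 0 and g10 = 0.
g2 = F ⊽ g1 must be 0, so at least one of F, g1 is 1.
g10 = g4 ∨ g9 must be 0, so both g4 = 0 and g9 = 0.
Every assignment with g11 = 0 has D = 1; there are 10 such assignment(s).

1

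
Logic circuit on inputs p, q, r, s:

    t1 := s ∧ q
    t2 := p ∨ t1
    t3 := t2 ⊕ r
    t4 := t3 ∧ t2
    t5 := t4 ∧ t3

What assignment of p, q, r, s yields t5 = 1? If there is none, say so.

p=1, q=1, r=0, s=0

t5 = t4 ∧ t3 must be 1, so both t4 = 1 and t3 = 1.
Check with p=1, q=1, r=0, s=0:
t1 = s ∧ q = 0 ∧ 1 = 0
t2 = p ∨ t1 = 1 ∨ 0 = 1
t3 = t2 ⊕ r = 1 ⊕ 0 = 1
t4 = t3 ∧ t2 = 1 ∧ 1 = 1
t5 = t4 ∧ t3 = 1 ∧ 1 = 1
So t5 = 1 as required.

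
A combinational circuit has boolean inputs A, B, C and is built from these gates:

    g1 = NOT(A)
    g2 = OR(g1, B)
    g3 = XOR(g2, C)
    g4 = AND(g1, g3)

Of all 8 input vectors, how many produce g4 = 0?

g4 = AND(g1, g3) must be 0, so at least one of g1, g3 is 0.
Satisfying assignments:
  A=0, B=0, C=1
  A=0, B=1, C=1
  A=1, B=0, C=0
  A=1, B=0, C=1
  A=1, B=1, C=0
  A=1, B=1, C=1

6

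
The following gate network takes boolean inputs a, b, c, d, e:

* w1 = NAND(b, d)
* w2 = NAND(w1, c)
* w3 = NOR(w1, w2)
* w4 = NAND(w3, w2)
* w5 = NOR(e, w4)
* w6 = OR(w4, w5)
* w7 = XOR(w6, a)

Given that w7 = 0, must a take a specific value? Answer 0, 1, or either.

w7 = XOR(w6, a) must be 0, so w6 and a are equal.
Every assignment with w7 = 0 has a = 1; there are 16 such assignment(s).

1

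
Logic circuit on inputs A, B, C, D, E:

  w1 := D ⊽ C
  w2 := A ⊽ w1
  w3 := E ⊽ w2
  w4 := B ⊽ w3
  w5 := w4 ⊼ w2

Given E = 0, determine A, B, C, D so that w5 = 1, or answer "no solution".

w5 = w4 ⊼ w2 must be 1, so at least one of w4, w2 is 0.
Check with E = 0 and A=0, B=1, C=1, D=0:
w1 = D ⊽ C = 0 ⊽ 1 = 0
w2 = A ⊽ w1 = 0 ⊽ 0 = 1
w3 = E ⊽ w2 = 0 ⊽ 1 = 0
w4 = B ⊽ w3 = 1 ⊽ 0 = 0
w5 = w4 ⊼ w2 = 0 ⊼ 1 = 1
So w5 = 1.

A=0, B=1, C=1, D=0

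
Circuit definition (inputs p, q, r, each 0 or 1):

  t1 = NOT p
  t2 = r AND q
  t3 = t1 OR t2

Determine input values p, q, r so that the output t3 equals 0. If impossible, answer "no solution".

t3 = t1 OR t2 must be 0, so both t1 = 0 and t2 = 0.
t1 = NOT p must be 0, so p = 1.
t2 = r AND q must be 0, so at least one of r, q is 0.
Check with p=1, q=0, r=1:
t1 = NOT p = NOT 1 = 0
t2 = r AND q = 1 AND 0 = 0
t3 = t1 OR t2 = 0 OR 0 = 0
So t3 = 0 as required.

p=1, q=0, r=1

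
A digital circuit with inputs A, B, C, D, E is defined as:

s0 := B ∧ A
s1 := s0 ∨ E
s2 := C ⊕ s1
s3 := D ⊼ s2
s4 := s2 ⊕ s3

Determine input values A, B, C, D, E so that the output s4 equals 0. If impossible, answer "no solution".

A=0, B=1, C=1, D=0, E=0

s4 = s2 ⊕ s3 must be 0, so s2 and s3 are equal.
Check with A=0, B=1, C=1, D=0, E=0:
s0 = B ∧ A = 1 ∧ 0 = 0
s1 = s0 ∨ E = 0 ∨ 0 = 0
s2 = C ⊕ s1 = 1 ⊕ 0 = 1
s3 = D ⊼ s2 = 0 ⊼ 1 = 1
s4 = s2 ⊕ s3 = 1 ⊕ 1 = 0
So s4 = 0 as required.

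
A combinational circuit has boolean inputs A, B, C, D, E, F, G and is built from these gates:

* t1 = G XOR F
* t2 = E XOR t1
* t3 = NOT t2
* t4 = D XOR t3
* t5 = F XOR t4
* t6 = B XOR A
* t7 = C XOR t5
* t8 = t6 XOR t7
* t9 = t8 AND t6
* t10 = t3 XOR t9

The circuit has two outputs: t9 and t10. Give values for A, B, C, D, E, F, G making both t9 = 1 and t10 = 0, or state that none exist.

Check with A=1 B=0 C=0 D=0 E=1 F=1 G=0:
t1 = G XOR F = 0 XOR 1 = 1
t2 = E XOR t1 = 1 XOR 1 = 0
t3 = NOT t2 = NOT 0 = 1
t4 = D XOR t3 = 0 XOR 1 = 1
t5 = F XOR t4 = 1 XOR 1 = 0
t6 = B XOR A = 0 XOR 1 = 1
t7 = C XOR t5 = 0 XOR 0 = 0
t8 = t6 XOR t7 = 1 XOR 0 = 1
t9 = t8 AND t6 = 1 AND 1 = 1
t10 = t3 XOR t9 = 1 XOR 1 = 0
So t9 = 1 and t10 = 0.

A=1 B=0 C=0 D=0 E=1 F=1 G=0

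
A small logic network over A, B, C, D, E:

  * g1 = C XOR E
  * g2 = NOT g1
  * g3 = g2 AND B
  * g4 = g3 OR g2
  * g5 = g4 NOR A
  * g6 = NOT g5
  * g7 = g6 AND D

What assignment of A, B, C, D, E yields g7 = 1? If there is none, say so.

A=1, B=1, C=0, D=1, E=1

g7 = g6 AND D must be 1, so both g6 = 1 and D = 1.
Check with A=1, B=1, C=0, D=1, E=1:
g1 = C XOR E = 0 XOR 1 = 1
g2 = NOT g1 = NOT 1 = 0
g3 = g2 AND B = 0 AND 1 = 0
g4 = g3 OR g2 = 0 OR 0 = 0
g5 = g4 NOR A = 0 NOR 1 = 0
g6 = NOT g5 = NOT 0 = 1
g7 = g6 AND D = 1 AND 1 = 1
So g7 = 1 as required.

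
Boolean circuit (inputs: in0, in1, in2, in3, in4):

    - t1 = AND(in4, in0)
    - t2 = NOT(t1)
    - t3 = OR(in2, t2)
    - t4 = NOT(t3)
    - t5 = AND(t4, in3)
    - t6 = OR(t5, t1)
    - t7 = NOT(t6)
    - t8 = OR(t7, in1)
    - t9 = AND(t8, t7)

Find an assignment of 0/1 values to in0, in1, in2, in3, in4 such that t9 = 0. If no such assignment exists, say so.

in0=1 in1=0 in2=1 in3=1 in4=1

Check with in0=1 in1=0 in2=1 in3=1 in4=1:
t1 = AND(in4, in0) = AND(1, 1) = 1
t2 = NOT(t1) = NOT 1 = 0
t3 = OR(in2, t2) = OR(1, 0) = 1
t4 = NOT(t3) = NOT 1 = 0
t5 = AND(t4, in3) = AND(0, 1) = 0
t6 = OR(t5, t1) = OR(0, 1) = 1
t7 = NOT(t6) = NOT 1 = 0
t8 = OR(t7, in1) = OR(0, 0) = 0
t9 = AND(t8, t7) = AND(0, 0) = 0
So t9 = 0 as required.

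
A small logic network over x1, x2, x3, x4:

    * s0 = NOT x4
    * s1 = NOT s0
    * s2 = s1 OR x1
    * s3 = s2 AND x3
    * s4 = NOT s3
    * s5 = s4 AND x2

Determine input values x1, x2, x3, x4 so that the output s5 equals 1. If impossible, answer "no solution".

Check with x1=0, x2=1, x3=0, x4=1:
s0 = NOT x4 = NOT 1 = 0
s1 = NOT s0 = NOT 0 = 1
s2 = s1 OR x1 = 1 OR 0 = 1
s3 = s2 AND x3 = 1 AND 0 = 0
s4 = NOT s3 = NOT 0 = 1
s5 = s4 AND x2 = 1 AND 1 = 1
So s5 = 1 as required.

x1=0, x2=1, x3=0, x4=1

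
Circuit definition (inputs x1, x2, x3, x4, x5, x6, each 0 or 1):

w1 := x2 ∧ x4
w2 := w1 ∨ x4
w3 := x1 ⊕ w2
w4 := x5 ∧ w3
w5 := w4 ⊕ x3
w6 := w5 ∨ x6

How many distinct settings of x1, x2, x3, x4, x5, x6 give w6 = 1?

w6 = w5 ∨ x6 must be 1, so at least one of w5, x6 is 1.
Enumerating the 64 input combinations, 48 give w6 = 1 and 16 give w6 = 0.

48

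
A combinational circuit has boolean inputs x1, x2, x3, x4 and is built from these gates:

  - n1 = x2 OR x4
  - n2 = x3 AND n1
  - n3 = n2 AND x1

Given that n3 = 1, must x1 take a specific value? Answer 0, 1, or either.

1

n3 = n2 AND x1 must be 1, so both n2 = 1 and x1 = 1.
n2 = x3 AND n1 must be 1, so both x3 = 1 and n1 = 1.
Every assignment with n3 = 1 has x1 = 1; there are 3 such assignment(s).
  x1=1, x2=0, x3=1, x4=1
  x1=1, x2=1, x3=1, x4=0
  x1=1, x2=1, x3=1, x4=1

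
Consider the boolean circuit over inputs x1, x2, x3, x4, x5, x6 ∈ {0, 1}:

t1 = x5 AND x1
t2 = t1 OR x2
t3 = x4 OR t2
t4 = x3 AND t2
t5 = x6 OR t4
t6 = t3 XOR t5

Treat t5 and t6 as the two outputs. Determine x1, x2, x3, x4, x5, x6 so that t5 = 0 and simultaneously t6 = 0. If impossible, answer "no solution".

Check with x1=1, x2=0, x3=0, x4=0, x5=0, x6=0:
t1 = x5 AND x1 = 0 AND 1 = 0
t2 = t1 OR x2 = 0 OR 0 = 0
t3 = x4 OR t2 = 0 OR 0 = 0
t4 = x3 AND t2 = 0 AND 0 = 0
t5 = x6 OR t4 = 0 OR 0 = 0
t6 = t3 XOR t5 = 0 XOR 0 = 0
So t5 = 0 and t6 = 0.

x1=1, x2=0, x3=0, x4=0, x5=0, x6=0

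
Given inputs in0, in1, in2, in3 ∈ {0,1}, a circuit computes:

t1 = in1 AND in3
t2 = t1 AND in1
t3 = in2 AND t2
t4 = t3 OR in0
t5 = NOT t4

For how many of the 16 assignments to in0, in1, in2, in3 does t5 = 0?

t5 = NOT t4 must be 0, so t4 = 1.
t4 = t3 OR in0 must be 1, so at least one of t3, in0 is 1.
Enumerating the 16 input combinations, 9 give t5 = 0 and 7 give t5 = 1.

9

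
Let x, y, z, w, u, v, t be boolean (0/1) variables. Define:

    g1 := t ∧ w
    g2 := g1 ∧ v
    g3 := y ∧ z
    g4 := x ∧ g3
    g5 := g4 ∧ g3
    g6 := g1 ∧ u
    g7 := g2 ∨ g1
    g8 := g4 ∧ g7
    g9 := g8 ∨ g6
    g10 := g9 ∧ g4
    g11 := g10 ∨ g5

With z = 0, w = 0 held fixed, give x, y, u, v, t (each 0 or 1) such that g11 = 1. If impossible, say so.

no solution exists

With z = 0, w = 0 fixed, none of the 32 settings of x, y, u, v, t give g11 = 1.
For example, with x=1, y=0, u=1, v=1, t=0:
g1 = t ∧ w = 0 ∧ 0 = 0
g2 = g1 ∧ v = 0 ∧ 1 = 0
g3 = y ∧ z = 0 ∧ 0 = 0
g4 = x ∧ g3 = 1 ∧ 0 = 0
g5 = g4 ∧ g3 = 0 ∧ 0 = 0
g6 = g1 ∧ u = 0 ∧ 1 = 0
g7 = g2 ∨ g1 = 0 ∨ 0 = 0
g8 = g4 ∧ g7 = 0 ∧ 0 = 0
g9 = g8 ∨ g6 = 0 ∨ 0 = 0
g10 = g9 ∧ g4 = 0 ∧ 0 = 0
g11 = g10 ∨ g5 = 0 ∨ 0 = 0
giving g11 = 0 ≠ 1.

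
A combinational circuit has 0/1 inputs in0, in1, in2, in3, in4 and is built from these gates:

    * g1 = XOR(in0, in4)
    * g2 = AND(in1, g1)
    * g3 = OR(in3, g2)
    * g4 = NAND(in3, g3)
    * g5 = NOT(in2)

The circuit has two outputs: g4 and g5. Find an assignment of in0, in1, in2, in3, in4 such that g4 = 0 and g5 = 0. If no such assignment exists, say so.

Check with in0=0 in1=1 in2=1 in3=1 in4=1:
g1 = XOR(in0, in4) = XOR(0, 1) = 1
g2 = AND(in1, g1) = AND(1, 1) = 1
g3 = OR(in3, g2) = OR(1, 1) = 1
g4 = NAND(in3, g3) = NAND(1, 1) = 0
g5 = NOT(in2) = NOT 1 = 0
So g4 = 0 and g5 = 0.

in0=0 in1=1 in2=1 in3=1 in4=1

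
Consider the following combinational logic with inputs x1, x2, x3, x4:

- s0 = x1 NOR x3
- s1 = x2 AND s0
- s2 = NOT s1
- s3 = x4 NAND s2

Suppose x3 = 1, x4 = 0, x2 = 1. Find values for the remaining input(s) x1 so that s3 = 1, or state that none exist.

x1=1

Check with x3 = 1, x4 = 0, x2 = 1 and x1=1:
s0 = x1 NOR x3 = 1 NOR 1 = 0
s1 = x2 AND s0 = 1 AND 0 = 0
s2 = NOT s1 = NOT 0 = 1
s3 = x4 NAND s2 = 0 NAND 1 = 1
So s3 = 1.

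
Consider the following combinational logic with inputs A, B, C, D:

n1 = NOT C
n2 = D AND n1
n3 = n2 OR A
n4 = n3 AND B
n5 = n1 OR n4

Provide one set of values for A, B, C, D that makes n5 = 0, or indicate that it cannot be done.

A=0, B=1, C=1, D=0

Check with A=0, B=1, C=1, D=0:
n1 = NOT C = NOT 1 = 0
n2 = D AND n1 = 0 AND 0 = 0
n3 = n2 OR A = 0 OR 0 = 0
n4 = n3 AND B = 0 AND 1 = 0
n5 = n1 OR n4 = 0 OR 0 = 0
So n5 = 0 as required.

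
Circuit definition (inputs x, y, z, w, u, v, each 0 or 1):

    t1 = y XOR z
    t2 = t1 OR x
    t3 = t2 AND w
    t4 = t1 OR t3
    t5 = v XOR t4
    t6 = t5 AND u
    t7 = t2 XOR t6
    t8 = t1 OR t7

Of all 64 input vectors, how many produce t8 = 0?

t8 = t1 OR t7 must be 0, so both t1 = 0 and t7 = 0.
t1 = y XOR z must be 0, so y and z are equal.
Enumerating the 64 input combinations, 16 give t8 = 0 and 48 give t8 = 1.

16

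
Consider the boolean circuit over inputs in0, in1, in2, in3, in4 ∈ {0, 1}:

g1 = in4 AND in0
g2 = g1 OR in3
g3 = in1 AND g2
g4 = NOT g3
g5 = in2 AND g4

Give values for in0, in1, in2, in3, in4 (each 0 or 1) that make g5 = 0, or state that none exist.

in0=1 in1=0 in2=0 in3=0 in4=0

g5 = in2 AND g4 must be 0, so at least one of in2, g4 is 0.
Check with in0=1 in1=0 in2=0 in3=0 in4=0:
g1 = in4 AND in0 = 0 AND 1 = 0
g2 = g1 OR in3 = 0 OR 0 = 0
g3 = in1 AND g2 = 0 AND 0 = 0
g4 = NOT g3 = NOT 0 = 1
g5 = in2 AND g4 = 0 AND 1 = 0
So g5 = 0 as required.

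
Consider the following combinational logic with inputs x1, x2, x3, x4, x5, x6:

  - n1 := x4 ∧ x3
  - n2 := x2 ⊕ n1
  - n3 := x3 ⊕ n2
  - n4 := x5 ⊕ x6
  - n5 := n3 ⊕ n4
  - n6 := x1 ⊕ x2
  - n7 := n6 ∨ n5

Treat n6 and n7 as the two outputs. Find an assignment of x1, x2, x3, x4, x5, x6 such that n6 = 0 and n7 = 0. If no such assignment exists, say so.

x1=1 x2=1 x3=1 x4=1 x5=1 x6=0

Check with x1=1 x2=1 x3=1 x4=1 x5=1 x6=0:
n1 = x4 ∧ x3 = 1 ∧ 1 = 1
n2 = x2 ⊕ n1 = 1 ⊕ 1 = 0
n3 = x3 ⊕ n2 = 1 ⊕ 0 = 1
n4 = x5 ⊕ x6 = 1 ⊕ 0 = 1
n5 = n3 ⊕ n4 = 1 ⊕ 1 = 0
n6 = x1 ⊕ x2 = 1 ⊕ 1 = 0
n7 = n6 ∨ n5 = 0 ∨ 0 = 0
So n6 = 0 and n7 = 0.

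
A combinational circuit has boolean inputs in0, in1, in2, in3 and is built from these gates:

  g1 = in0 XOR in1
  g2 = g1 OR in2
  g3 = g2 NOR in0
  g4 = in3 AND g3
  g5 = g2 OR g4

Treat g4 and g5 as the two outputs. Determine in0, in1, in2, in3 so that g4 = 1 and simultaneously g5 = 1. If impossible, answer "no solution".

in0=0, in1=0, in2=0, in3=1

Check with in0=0, in1=0, in2=0, in3=1:
g1 = in0 XOR in1 = 0 XOR 0 = 0
g2 = g1 OR in2 = 0 OR 0 = 0
g3 = g2 NOR in0 = 0 NOR 0 = 1
g4 = in3 AND g3 = 1 AND 1 = 1
g5 = g2 OR g4 = 0 OR 1 = 1
So g4 = 1 and g5 = 1.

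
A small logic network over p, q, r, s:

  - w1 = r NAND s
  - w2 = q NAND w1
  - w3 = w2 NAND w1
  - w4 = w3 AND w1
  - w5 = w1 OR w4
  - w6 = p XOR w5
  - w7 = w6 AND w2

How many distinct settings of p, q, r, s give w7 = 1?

5

w7 = w6 AND w2 must be 1, so both w6 = 1 and w2 = 1.
w6 = p XOR w5 must be 1, so p and w5 differ.
w2 = q NAND w1 must be 1, so at least one of q, w1 is 0.
Satisfying assignments:
  p=0, q=0, r=0, s=0
  p=0, q=0, r=0, s=1
  p=0, q=0, r=1, s=0
  p=1, q=0, r=1, s=1
  p=1, q=1, r=1, s=1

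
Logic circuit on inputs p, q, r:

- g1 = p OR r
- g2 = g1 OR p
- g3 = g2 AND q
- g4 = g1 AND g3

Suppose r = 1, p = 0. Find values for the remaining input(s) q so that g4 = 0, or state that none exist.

Check with r = 1, p = 0 and q=0:
g1 = p OR r = 0 OR 1 = 1
g2 = g1 OR p = 1 OR 0 = 1
g3 = g2 AND q = 1 AND 0 = 0
g4 = g1 AND g3 = 1 AND 0 = 0
So g4 = 0.

q=0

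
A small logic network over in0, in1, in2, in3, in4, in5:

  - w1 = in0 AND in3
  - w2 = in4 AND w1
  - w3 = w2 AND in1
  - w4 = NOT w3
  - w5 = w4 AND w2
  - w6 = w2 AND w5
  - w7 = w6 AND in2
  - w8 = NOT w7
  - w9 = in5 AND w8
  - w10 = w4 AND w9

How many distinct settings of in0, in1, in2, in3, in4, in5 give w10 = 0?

35

w10 = w4 AND w9 must be 0, so at least one of w4, w9 is 0.
Enumerating the 64 input combinations, 35 give w10 = 0 and 29 give w10 = 1.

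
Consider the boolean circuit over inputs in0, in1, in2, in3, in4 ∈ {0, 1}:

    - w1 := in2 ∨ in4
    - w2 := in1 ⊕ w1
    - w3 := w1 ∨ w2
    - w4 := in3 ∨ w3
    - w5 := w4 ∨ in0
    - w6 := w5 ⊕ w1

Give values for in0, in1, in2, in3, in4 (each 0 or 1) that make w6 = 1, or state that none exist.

in0=1 in1=1 in2=0 in3=1 in4=0

w6 = w5 ⊕ w1 must be 1, so w5 and w1 differ.
Check with in0=1 in1=1 in2=0 in3=1 in4=0:
w1 = in2 ∨ in4 = 0 ∨ 0 = 0
w2 = in1 ⊕ w1 = 1 ⊕ 0 = 1
w3 = w1 ∨ w2 = 0 ∨ 1 = 1
w4 = in3 ∨ w3 = 1 ∨ 1 = 1
w5 = w4 ∨ in0 = 1 ∨ 1 = 1
w6 = w5 ⊕ w1 = 1 ⊕ 0 = 1
So w6 = 1 as required.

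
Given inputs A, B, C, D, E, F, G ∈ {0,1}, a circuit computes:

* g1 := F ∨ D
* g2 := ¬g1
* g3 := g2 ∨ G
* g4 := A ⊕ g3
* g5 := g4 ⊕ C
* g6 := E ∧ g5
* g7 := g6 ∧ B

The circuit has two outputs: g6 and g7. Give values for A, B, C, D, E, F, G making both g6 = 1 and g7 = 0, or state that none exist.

A=0, B=0, C=0, D=1, E=1, F=0, G=1

Check with A=0, B=0, C=0, D=1, E=1, F=0, G=1:
g1 = F ∨ D = 0 ∨ 1 = 1
g2 = ¬g1 = ¬1 = 0
g3 = g2 ∨ G = 0 ∨ 1 = 1
g4 = A ⊕ g3 = 0 ⊕ 1 = 1
g5 = g4 ⊕ C = 1 ⊕ 0 = 1
g6 = E ∧ g5 = 1 ∧ 1 = 1
g7 = g6 ∧ B = 1 ∧ 0 = 0
So g6 = 1 and g7 = 0.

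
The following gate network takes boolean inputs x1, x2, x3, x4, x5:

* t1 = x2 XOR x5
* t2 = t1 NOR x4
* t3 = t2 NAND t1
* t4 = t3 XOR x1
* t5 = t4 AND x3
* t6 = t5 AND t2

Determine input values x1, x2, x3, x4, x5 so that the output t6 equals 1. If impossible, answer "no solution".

x1=0, x2=1, x3=1, x4=0, x5=1

Check with x1=0, x2=1, x3=1, x4=0, x5=1:
t1 = x2 XOR x5 = 1 XOR 1 = 0
t2 = t1 NOR x4 = 0 NOR 0 = 1
t3 = t2 NAND t1 = 1 NAND 0 = 1
t4 = t3 XOR x1 = 1 XOR 0 = 1
t5 = t4 AND x3 = 1 AND 1 = 1
t6 = t5 AND t2 = 1 AND 1 = 1
So t6 = 1 as required.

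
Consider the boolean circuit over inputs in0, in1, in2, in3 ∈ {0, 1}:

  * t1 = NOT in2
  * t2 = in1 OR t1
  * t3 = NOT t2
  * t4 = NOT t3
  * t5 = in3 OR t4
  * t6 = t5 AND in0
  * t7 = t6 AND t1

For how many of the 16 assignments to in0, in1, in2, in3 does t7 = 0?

t7 = t6 AND t1 must be 0, so at least one of t6, t1 is 0.
Enumerating the 16 input combinations, 12 give t7 = 0 and 4 give t7 = 1.

12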